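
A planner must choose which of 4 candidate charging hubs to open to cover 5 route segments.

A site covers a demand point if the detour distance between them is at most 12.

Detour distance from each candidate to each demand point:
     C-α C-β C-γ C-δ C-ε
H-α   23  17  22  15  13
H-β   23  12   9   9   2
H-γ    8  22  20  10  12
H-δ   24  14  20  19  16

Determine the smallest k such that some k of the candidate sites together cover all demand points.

Coverage sets (demand points within 12 of each site):
  H-α: {}
  H-β: {C-β, C-γ, C-δ, C-ε}
  H-γ: {C-α, C-δ, C-ε}
  H-δ: {}
No single site covers all 5 demand points.
But {H-β, H-γ} covers everything, so the minimum is 2.

2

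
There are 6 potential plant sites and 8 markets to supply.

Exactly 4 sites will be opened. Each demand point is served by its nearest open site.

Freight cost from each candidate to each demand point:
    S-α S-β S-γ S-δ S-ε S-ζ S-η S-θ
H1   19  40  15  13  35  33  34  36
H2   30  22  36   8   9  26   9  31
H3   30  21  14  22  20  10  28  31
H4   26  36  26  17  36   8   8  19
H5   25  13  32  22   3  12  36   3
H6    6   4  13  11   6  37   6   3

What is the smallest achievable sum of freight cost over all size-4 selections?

51

Open {H2, H4, H5, H6}.
  S-α→H6 6, S-β→H6 4, S-γ→H6 13, S-δ→H2 8, S-ε→H5 3, S-ζ→H4 8, S-η→H6 6, S-θ→H5 3  ⇒ total 51.
Compare {H2, H3, H5, H6}: total 53.
Compare {H1, H2, H4, H6}: total 54.
No size-4 selection does better; minimum is 51.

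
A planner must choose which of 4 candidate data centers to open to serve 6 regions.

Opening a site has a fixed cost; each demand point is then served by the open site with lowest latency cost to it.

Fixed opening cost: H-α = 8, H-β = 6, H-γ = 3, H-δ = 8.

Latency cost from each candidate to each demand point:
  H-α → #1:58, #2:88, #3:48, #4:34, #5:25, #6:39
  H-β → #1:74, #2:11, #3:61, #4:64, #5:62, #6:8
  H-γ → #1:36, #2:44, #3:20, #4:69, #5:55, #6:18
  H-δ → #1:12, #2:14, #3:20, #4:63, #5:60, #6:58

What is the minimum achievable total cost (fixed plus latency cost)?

Open {H-α, H-β, H-δ}: assign each demand point to its cheapest open site.
  #1→H-δ 12, #2→H-β 11, #3→H-δ 20, #4→H-α 34, #5→H-α 25, #6→H-β 8
  latency cost 110, fixed 22 → total 132.
Compare {H-α, H-β, H-γ, H-δ}: latency cost 110 + fixed 25 = 135.
Compare {H-α, H-γ, H-δ}: latency cost 123 + fixed 19 = 142.
Compare {H-α, H-β, H-γ}: latency cost 134 + fixed 17 = 151.
All other subsets cost ≥ 135. Minimum total cost: 132.

132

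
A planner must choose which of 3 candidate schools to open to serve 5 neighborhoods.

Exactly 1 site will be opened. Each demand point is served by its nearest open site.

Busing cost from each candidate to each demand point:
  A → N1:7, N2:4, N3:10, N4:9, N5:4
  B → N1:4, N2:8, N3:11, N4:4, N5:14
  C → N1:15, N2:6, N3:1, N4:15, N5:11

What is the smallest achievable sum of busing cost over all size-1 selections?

Open {A}.
  N1→A 7, N2→A 4, N3→A 10, N4→A 9, N5→A 4  ⇒ total 34.
Compare {B}: total 41.
Compare {C}: total 48.

34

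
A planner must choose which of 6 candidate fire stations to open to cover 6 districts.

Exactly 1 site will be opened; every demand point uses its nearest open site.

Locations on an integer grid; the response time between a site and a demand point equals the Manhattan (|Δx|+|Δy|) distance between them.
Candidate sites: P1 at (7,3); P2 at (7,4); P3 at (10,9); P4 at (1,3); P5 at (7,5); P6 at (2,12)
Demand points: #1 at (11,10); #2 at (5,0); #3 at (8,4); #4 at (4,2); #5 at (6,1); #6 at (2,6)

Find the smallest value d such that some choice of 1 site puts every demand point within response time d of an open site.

9

Open {P5}.
  Farthest demand point is #1 at response time 9 (to P5); all others are ≤ 9.
With {P2} the worst case is 10.
With {P1} the worst case is 11.
No size-1 selection achieves below 9.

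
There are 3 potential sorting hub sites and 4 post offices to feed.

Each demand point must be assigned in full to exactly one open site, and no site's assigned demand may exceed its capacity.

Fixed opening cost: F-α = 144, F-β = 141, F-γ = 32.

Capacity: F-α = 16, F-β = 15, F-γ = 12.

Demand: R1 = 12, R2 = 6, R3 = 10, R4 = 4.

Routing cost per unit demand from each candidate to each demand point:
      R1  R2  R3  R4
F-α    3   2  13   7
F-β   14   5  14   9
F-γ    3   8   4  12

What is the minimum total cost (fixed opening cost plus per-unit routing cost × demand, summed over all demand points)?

451

Open {F-α, F-β, F-γ}; cheapest assignment that respects the capacities:
  F-α (cap 16, load 16): R1, R4 — cost 12×3 + 4×7 = 64
  F-β (cap 15, load 6): R2 — cost 6×5 = 30
  F-γ (cap 12, load 10): R3 — cost 10×4 = 40
  Shipping 134, fixed 317 → total 451.
  Any other capacity-feasible assignment to {F-α, F-β, F-γ} ships for at least 134.
Total demand is 32 and no other set of sites has combined capacity ≥ 32, so {F-α, F-β, F-γ} is the only feasible choice of open sites. Minimum: 451.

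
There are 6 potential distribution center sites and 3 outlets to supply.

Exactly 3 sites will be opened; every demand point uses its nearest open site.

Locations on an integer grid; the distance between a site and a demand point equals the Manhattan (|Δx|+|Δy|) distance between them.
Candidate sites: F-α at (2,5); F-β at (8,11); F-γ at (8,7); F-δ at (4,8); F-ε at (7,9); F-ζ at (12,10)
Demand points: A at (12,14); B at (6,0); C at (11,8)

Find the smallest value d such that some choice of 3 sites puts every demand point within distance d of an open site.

Open {F-α, F-β, F-γ}.
  Farthest demand point is B at distance 9 (to F-α); all others are ≤ 9.
With {F-α, F-β, F-δ} the worst case is 9.
With {F-α, F-β, F-ε} the worst case is 9.
No size-3 selection achieves below 9.

9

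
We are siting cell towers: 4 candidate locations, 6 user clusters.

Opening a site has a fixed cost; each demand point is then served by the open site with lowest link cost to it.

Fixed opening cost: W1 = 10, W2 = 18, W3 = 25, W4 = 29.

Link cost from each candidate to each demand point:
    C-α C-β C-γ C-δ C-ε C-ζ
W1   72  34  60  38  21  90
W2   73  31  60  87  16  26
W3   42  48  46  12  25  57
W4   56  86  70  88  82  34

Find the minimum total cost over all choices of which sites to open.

Open {W2, W3}: assign each demand point to its cheapest open site.
  C-α→W3 42, C-β→W2 31, C-γ→W3 46, C-δ→W3 12, C-ε→W2 16, C-ζ→W2 26
  link cost 173, fixed 43 → total 216.
Compare {W1, W2, W3}: link cost 173 + fixed 53 = 226.
Compare {W2, W3, W4}: link cost 173 + fixed 72 = 245.
Compare {W1, W3}: link cost 212 + fixed 35 = 247.
All other subsets cost ≥ 226. Minimum total cost: 216.

216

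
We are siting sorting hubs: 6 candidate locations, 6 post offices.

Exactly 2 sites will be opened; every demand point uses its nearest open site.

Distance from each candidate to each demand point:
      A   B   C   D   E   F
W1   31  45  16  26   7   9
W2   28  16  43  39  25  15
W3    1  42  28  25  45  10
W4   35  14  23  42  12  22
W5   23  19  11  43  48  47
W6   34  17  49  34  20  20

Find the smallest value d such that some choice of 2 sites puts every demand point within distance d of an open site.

Open {W3, W4}.
  Farthest demand point is D at distance 25 (to W3); all others are ≤ 25.
With {W1, W5} the worst case is 26.
With {W1, W2} the worst case is 28.
No size-2 selection achieves below 25.

25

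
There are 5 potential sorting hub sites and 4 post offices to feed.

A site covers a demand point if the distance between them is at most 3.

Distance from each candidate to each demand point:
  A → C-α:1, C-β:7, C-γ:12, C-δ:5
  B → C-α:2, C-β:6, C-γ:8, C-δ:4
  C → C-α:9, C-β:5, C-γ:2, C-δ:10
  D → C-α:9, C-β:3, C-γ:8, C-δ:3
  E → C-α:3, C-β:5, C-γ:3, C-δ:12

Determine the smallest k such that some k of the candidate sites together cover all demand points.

Coverage sets (demand points within 3 of each site):
  A: {C-α}
  B: {C-α}
  C: {C-γ}
  D: {C-β, C-δ}
  E: {C-α, C-γ}
No single site covers all 4 demand points.
But {D, E} covers everything, so the minimum is 2.

2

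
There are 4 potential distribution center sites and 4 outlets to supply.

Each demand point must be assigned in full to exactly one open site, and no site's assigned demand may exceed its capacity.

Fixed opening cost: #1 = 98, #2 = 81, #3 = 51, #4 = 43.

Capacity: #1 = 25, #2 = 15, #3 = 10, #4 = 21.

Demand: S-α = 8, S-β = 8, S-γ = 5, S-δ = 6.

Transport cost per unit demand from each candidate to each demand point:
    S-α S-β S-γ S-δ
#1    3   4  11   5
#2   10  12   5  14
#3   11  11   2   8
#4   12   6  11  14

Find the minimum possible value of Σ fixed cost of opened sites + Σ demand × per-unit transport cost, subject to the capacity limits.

245

Open {#1, #3}; cheapest assignment that respects the capacities:
  #1 (cap 25, load 22): S-α, S-β, S-δ — cost 8×3 + 8×4 + 6×5 = 86
  #3 (cap 10, load 5): S-γ — cost 5×2 = 10
  Shipping 96, fixed 149 → total 245.
  Any other capacity-feasible assignment to {#1, #3} ships for at least 96.
Compare {#1, #4}: its best feasible assignment gives total 282.
Compare {#1, #3, #4}: its best feasible assignment gives total 288.
Every other set of open sites that can feasibly serve all demand totals ≥ 282 even under its best assignment. Minimum: 245.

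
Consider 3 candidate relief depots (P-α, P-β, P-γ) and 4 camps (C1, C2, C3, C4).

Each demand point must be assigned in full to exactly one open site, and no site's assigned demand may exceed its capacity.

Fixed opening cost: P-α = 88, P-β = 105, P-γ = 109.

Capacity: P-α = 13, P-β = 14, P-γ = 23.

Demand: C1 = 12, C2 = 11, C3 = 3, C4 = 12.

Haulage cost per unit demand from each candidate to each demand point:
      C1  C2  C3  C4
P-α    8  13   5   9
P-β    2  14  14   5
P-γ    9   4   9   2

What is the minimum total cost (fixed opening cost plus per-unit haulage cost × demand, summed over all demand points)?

Open {P-α, P-β, P-γ}; cheapest assignment that respects the capacities:
  P-α (cap 13, load 3): C3 — cost 3×5 = 15
  P-β (cap 14, load 12): C1 — cost 12×2 = 24
  P-γ (cap 23, load 23): C2, C4 — cost 11×4 + 12×2 = 68
  Shipping 107, fixed 302 → total 409.
  Any other capacity-feasible assignment to {P-α, P-β, P-γ} ships for at least 107.
Total demand is 38 and no other set of sites has combined capacity ≥ 38, so {P-α, P-β, P-γ} is the only feasible choice of open sites. Minimum: 409.

409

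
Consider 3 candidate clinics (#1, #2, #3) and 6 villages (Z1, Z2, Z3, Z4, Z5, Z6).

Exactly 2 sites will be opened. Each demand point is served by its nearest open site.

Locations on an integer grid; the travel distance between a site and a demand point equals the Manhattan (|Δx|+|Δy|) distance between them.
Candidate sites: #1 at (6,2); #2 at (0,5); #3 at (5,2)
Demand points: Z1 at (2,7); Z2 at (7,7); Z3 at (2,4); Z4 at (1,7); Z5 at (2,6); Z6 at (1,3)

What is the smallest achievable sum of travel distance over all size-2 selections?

Open {#1, #2}.
  Z1→#2 4, Z2→#1 6, Z3→#2 3, Z4→#2 3, Z5→#2 3, Z6→#2 3  ⇒ total 22.
Compare {#2, #3}: total 23.
Compare {#1, #3}: total 40.

22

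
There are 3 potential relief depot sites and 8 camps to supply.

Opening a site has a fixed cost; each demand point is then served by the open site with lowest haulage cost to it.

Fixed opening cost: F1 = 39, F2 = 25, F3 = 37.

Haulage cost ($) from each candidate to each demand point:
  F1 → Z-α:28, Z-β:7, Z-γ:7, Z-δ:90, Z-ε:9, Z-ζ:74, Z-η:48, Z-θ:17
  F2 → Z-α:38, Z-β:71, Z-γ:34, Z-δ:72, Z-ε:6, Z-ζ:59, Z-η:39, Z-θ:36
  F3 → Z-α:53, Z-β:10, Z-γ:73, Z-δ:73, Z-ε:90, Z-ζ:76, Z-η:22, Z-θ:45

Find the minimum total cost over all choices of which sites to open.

299

Open {F1, F2}: assign each demand point to its cheapest open site.
  Z-α→F1 28, Z-β→F1 7, Z-γ→F1 7, Z-δ→F2 72, Z-ε→F2 6, Z-ζ→F2 59, Z-η→F2 39, Z-θ→F1 17
  haulage cost 235, fixed 64 → total 299.
Compare {F1, F3}: haulage cost 237 + fixed 76 = 313.
Compare {F1}: haulage cost 280 + fixed 39 = 319.
Compare {F1, F2, F3}: haulage cost 218 + fixed 101 = 319.
All other subsets cost ≥ 313. Minimum total cost: 299.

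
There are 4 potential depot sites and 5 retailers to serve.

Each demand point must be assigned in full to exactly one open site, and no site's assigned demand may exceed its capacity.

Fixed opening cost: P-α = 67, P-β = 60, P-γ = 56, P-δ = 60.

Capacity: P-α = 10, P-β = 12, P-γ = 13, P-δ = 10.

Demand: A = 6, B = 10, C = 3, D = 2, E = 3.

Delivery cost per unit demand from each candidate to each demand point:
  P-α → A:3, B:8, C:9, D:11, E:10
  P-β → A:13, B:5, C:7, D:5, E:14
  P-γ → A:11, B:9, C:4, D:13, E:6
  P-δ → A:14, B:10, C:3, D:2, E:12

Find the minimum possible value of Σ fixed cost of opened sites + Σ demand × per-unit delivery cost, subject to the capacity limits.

272

Open {P-β, P-γ}; cheapest assignment that respects the capacities:
  P-β (cap 12, load 12): B, D — cost 10×5 + 2×5 = 60
  P-γ (cap 13, load 12): A, C, E — cost 6×11 + 3×4 + 3×6 = 96
  Shipping 156, fixed 116 → total 272.
  Any other capacity-feasible assignment to {P-β, P-γ} ships for at least 156.
Compare {P-α, P-β, P-γ}: its best feasible assignment gives total 291.
Compare {P-α, P-β, P-δ}: its best feasible assignment gives total 298.
Every other set of open sites that can feasibly serve all demand totals ≥ 291 even under its best assignment. Minimum: 272.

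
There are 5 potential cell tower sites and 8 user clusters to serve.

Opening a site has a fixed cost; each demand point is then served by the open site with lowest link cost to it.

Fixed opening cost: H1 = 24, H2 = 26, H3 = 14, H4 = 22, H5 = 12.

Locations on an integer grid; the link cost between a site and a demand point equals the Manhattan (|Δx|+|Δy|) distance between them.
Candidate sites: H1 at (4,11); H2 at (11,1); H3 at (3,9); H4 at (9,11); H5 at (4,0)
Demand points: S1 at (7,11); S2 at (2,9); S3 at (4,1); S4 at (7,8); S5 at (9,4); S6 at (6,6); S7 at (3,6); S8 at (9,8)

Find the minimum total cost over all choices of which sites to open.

Open {H3}: assign each demand point to its cheapest open site.
  S1→H3 6, S2→H3 1, S3→H3 9, S4→H3 5, S5→H3 11, S6→H3 6, S7→H3 3, S8→H3 7
  link cost 48, fixed 14 → total 62.
Compare {H3, H5}: link cost 38 + fixed 26 = 64.
Compare {H3, H4}: link cost 36 + fixed 36 = 72.
Compare {H4, H5}: link cost 42 + fixed 34 = 76.
All other subsets cost ≥ 64. Minimum total cost: 62.

62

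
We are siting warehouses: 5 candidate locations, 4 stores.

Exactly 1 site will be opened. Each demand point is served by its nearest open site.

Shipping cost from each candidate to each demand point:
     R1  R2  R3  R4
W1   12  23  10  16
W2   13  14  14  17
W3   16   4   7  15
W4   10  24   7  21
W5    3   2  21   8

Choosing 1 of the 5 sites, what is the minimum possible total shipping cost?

Open {W5}.
  R1→W5 3, R2→W5 2, R3→W5 21, R4→W5 8  ⇒ total 34.
Compare {W3}: total 42.
Compare {W2}: total 58.
No size-1 selection does better; minimum is 34.

34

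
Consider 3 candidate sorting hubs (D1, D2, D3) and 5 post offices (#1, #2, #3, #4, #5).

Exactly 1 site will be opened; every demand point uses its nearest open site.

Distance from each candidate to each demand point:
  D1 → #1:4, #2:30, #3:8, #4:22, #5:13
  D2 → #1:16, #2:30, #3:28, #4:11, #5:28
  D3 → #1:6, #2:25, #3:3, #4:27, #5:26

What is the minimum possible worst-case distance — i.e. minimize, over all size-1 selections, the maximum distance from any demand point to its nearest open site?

27

Open {D3}.
  Farthest demand point is #4 at distance 27 (to D3); all others are ≤ 27.
With {D1} the worst case is 30.
With {D2} the worst case is 30.
No size-1 selection achieves below 27.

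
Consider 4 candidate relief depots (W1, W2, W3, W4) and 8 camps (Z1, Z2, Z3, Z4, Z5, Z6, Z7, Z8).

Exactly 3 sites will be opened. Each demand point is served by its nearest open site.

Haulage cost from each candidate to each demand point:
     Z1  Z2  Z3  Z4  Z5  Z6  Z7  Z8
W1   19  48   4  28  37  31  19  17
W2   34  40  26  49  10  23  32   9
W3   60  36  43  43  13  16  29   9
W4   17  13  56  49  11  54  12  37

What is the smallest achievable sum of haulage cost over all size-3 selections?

110

Open {W1, W3, W4}.
  Z1→W4 17, Z2→W4 13, Z3→W1 4, Z4→W1 28, Z5→W4 11, Z6→W3 16, Z7→W4 12, Z8→W3 9  ⇒ total 110.
Compare {W1, W2, W4}: total 116.
Compare {W1, W2, W3}: total 141.
No size-3 selection does better; minimum is 110.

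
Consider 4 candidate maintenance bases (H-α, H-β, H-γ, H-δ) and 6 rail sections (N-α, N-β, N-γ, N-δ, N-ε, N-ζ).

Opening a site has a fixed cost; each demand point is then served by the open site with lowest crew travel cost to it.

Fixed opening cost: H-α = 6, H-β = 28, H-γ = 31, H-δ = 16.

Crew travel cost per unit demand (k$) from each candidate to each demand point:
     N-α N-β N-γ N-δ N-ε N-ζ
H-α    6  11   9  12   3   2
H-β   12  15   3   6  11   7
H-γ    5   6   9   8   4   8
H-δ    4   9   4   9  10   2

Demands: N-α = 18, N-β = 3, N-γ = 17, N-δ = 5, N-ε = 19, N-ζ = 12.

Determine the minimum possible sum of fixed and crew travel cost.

Open {H-α, H-β, H-δ}: assign each demand point to its cheapest open site.
  N-α→H-δ 18×4=72, N-β→H-δ 3×9=27, N-γ→H-β 17×3=51, N-δ→H-β 5×6=30, N-ε→H-α 19×3=57, N-ζ→H-α 12×2=24
  crew travel cost 261, fixed 50 → total 311.
Compare {H-α, H-δ}: crew travel cost 293 + fixed 22 = 315.
Compare {H-α, H-γ, H-δ}: crew travel cost 279 + fixed 53 = 332.
Compare {H-α, H-β, H-γ, H-δ}: crew travel cost 252 + fixed 81 = 333.
All other subsets cost ≥ 315. Minimum total cost: 311.

311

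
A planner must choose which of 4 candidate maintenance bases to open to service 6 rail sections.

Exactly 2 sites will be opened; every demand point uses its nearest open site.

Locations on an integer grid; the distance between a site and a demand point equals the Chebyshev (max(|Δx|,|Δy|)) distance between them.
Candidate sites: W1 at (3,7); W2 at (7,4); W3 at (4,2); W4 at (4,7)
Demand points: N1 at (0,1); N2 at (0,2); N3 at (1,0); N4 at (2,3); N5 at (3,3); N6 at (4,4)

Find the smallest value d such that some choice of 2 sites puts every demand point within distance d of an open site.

Open {W1, W3}.
  Farthest demand point is N1 at distance 4 (to W3); all others are ≤ 4.
With {W2, W3} the worst case is 4.
With {W3, W4} the worst case is 4.
No size-2 selection achieves below 4.

4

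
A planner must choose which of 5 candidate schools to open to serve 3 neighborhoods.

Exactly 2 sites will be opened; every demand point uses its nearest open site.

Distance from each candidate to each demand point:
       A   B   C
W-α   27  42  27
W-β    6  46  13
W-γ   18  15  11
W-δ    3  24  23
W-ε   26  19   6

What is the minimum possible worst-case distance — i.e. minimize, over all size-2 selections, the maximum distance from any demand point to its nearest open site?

Open {W-β, W-γ}.
  Farthest demand point is B at distance 15 (to W-γ); all others are ≤ 15.
With {W-γ, W-δ} the worst case is 15.
With {W-α, W-γ} the worst case is 18.
No size-2 selection achieves below 15.

15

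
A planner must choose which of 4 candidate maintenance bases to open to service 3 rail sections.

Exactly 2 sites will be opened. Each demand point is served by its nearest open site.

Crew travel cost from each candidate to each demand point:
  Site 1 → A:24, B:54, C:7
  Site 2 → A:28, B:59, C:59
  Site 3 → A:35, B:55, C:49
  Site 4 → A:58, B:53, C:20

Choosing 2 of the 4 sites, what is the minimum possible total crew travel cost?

84

Open {Site 1, Site 4}.
  A→Site 1 24, B→Site 4 53, C→Site 1 7  ⇒ total 84.
Compare {Site 1, Site 2}: total 85.
Compare {Site 1, Site 3}: total 85.
No size-2 selection does better; minimum is 84.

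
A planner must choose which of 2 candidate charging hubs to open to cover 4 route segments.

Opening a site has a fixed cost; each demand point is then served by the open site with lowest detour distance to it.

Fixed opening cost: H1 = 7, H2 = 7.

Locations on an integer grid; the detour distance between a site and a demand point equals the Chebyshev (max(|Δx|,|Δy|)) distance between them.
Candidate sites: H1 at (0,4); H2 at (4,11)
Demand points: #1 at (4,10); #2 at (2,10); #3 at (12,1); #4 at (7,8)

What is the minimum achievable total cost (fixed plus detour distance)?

23

Open {H2}: assign each demand point to its cheapest open site.
  #1→H2 1, #2→H2 2, #3→H2 10, #4→H2 3
  detour distance 16, fixed 7 → total 23.
Compare {H1, H2}: detour distance 16 + fixed 14 = 30.
Compare {H1}: detour distance 31 + fixed 7 = 38.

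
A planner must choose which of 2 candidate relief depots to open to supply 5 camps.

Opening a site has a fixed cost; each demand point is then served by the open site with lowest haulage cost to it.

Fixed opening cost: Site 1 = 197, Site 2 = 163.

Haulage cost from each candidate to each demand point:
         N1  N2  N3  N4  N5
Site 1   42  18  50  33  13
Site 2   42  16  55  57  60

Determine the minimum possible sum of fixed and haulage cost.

Open {Site 1}: assign each demand point to its cheapest open site.
  N1→Site 1 42, N2→Site 1 18, N3→Site 1 50, N4→Site 1 33, N5→Site 1 13
  haulage cost 156, fixed 197 → total 353.
Compare {Site 2}: haulage cost 230 + fixed 163 = 393.
Compare {Site 1, Site 2}: haulage cost 154 + fixed 360 = 514.

353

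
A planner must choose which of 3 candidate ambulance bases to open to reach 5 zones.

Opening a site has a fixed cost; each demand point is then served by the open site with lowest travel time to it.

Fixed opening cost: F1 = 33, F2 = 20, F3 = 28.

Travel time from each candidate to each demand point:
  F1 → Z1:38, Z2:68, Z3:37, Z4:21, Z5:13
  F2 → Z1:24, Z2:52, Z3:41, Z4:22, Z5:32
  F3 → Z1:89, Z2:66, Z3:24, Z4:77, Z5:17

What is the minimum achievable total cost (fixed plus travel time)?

187

Open {F2, F3}: assign each demand point to its cheapest open site.
  Z1→F2 24, Z2→F2 52, Z3→F3 24, Z4→F2 22, Z5→F3 17
  travel time 139, fixed 48 → total 187.
Compare {F2}: travel time 171 + fixed 20 = 191.
Compare {F1, F2}: travel time 147 + fixed 53 = 200.
Compare {F1}: travel time 177 + fixed 33 = 210.
All other subsets cost ≥ 191. Minimum total cost: 187.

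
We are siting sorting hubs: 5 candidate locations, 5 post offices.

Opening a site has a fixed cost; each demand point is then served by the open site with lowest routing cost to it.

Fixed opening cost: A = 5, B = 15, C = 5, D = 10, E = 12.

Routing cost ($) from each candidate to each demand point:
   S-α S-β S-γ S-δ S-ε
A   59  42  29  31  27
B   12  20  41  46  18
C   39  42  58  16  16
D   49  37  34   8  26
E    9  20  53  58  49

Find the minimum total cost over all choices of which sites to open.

112

Open {A, C, E}: assign each demand point to its cheapest open site.
  S-α→E 9, S-β→E 20, S-γ→A 29, S-δ→C 16, S-ε→C 16
  routing cost 90, fixed 22 → total 112.
Compare {C, D, E}: routing cost 87 + fixed 27 = 114.
Compare {A, C, D, E}: routing cost 82 + fixed 32 = 114.
Compare {B, D}: routing cost 92 + fixed 25 = 117.
All other subsets cost ≥ 114. Minimum total cost: 112.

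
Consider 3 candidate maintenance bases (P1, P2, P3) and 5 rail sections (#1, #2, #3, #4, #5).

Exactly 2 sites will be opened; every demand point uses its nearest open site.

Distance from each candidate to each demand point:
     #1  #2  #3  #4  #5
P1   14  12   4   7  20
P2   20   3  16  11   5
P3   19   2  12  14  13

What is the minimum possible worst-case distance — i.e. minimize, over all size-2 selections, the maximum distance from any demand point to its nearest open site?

14

Open {P1, P2}.
  Farthest demand point is #1 at distance 14 (to P1); all others are ≤ 14.
With {P1, P3} the worst case is 14.
With {P2, P3} the worst case is 19.
No size-2 selection achieves below 14.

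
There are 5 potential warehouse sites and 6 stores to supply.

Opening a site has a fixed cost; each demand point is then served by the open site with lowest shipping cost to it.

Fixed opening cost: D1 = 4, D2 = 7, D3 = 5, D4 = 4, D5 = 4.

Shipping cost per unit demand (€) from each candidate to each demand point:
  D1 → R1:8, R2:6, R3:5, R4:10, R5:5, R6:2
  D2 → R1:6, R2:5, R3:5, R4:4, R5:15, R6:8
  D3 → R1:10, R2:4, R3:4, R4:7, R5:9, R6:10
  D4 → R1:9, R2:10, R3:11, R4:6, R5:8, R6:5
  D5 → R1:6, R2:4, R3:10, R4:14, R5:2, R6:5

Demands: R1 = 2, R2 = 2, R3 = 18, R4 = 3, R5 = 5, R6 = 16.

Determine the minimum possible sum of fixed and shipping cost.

166

Open {D1, D2, D3, D5}: assign each demand point to its cheapest open site.
  R1→D2 2×6=12, R2→D3 2×4=8, R3→D3 18×4=72, R4→D2 3×4=12, R5→D5 5×2=10, R6→D1 16×2=32
  shipping cost 146, fixed 20 → total 166.
Compare {D1, D3, D5}: shipping cost 155 + fixed 13 = 168.
Compare {D1, D3, D4, D5}: shipping cost 152 + fixed 17 = 169.
Compare {D1, D2, D3, D4, D5}: shipping cost 146 + fixed 24 = 170.
All other subsets cost ≥ 168. Minimum total cost: 166.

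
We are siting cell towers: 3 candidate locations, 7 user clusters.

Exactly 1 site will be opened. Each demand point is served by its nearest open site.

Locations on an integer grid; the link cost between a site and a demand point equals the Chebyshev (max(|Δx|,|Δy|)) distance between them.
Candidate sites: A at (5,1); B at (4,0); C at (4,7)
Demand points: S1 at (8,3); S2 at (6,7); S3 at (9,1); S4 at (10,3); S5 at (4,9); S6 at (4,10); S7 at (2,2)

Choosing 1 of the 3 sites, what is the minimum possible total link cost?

Open {C}.
  S1→C 4, S2→C 2, S3→C 6, S4→C 6, S5→C 2, S6→C 3, S7→C 5  ⇒ total 28.
Compare {A}: total 38.
Compare {B}: total 43.

28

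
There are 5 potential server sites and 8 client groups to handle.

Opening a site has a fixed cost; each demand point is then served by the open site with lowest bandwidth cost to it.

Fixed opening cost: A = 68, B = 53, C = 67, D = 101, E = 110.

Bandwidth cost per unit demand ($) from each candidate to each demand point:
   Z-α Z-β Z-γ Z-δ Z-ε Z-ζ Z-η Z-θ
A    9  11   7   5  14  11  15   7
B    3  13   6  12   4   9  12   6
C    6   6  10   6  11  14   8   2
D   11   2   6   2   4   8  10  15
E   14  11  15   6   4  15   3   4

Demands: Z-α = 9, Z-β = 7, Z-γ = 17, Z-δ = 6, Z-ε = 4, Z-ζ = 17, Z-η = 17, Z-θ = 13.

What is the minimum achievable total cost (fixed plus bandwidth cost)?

Open {B, C}: assign each demand point to its cheapest open site.
  Z-α→B 9×3=27, Z-β→C 7×6=42, Z-γ→B 17×6=102, Z-δ→C 6×6=36, Z-ε→B 4×4=16, Z-ζ→B 17×9=153, Z-η→C 17×8=136, Z-θ→C 13×2=26
  bandwidth cost 538, fixed 120 → total 658.
Compare {C, D}: bandwidth cost 496 + fixed 168 = 664.
Compare {B, D, E}: bandwidth cost 410 + fixed 264 = 674.
Compare {B, E}: bandwidth cost 514 + fixed 163 = 677.
All other subsets cost ≥ 664. Minimum total cost: 658.

658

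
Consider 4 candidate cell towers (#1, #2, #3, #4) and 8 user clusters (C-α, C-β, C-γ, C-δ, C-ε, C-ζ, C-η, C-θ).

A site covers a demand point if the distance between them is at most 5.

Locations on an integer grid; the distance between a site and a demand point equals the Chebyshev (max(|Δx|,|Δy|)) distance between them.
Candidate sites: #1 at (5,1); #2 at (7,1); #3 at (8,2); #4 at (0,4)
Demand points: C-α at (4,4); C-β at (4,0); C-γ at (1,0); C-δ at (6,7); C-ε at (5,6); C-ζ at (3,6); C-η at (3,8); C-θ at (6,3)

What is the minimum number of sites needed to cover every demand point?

2

Coverage sets (demand points within 5 of each site):
  #1: {C-α, C-β, C-γ, C-ε, C-ζ, C-θ}
  #2: {C-α, C-β, C-ε, C-ζ, C-θ}
  #3: {C-α, C-β, C-δ, C-ε, C-ζ, C-θ}
  #4: {C-α, C-β, C-γ, C-ε, C-ζ, C-η}
No single site covers all 8 demand points.
But {#3, #4} covers everything, so the minimum is 2.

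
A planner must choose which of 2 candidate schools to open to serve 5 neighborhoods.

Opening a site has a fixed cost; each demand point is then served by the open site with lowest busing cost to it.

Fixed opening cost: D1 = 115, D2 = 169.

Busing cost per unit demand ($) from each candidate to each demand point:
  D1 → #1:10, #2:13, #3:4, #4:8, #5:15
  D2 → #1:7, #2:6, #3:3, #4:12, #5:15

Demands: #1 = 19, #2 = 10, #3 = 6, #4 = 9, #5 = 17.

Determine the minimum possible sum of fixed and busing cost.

Open {D2}: assign each demand point to its cheapest open site.
  #1→D2 19×7=133, #2→D2 10×6=60, #3→D2 6×3=18, #4→D2 9×12=108, #5→D2 17×15=255
  busing cost 574, fixed 169 → total 743.
Compare {D1}: busing cost 671 + fixed 115 = 786.
Compare {D1, D2}: busing cost 538 + fixed 284 = 822.

743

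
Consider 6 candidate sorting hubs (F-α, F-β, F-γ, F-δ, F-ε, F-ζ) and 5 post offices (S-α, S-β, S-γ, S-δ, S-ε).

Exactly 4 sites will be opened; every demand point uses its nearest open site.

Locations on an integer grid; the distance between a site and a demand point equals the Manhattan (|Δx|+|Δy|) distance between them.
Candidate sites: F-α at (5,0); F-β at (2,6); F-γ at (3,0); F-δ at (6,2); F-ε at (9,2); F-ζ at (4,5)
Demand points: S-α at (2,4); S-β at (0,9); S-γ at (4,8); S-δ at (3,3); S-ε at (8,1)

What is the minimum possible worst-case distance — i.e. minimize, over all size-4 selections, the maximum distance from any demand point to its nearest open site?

5

Open {F-α, F-β, F-γ, F-δ}.
  Farthest demand point is S-β at distance 5 (to F-β); all others are ≤ 5.
With {F-α, F-β, F-γ, F-ε} the worst case is 5.
With {F-α, F-β, F-γ, F-ζ} the worst case is 5.
No size-4 selection achieves below 5.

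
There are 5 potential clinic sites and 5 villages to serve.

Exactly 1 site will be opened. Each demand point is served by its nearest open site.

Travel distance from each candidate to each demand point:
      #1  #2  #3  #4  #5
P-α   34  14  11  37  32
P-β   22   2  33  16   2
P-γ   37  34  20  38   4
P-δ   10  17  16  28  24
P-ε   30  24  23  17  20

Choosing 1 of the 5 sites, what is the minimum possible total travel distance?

75

Open {P-β}.
  #1→P-β 22, #2→P-β 2, #3→P-β 33, #4→P-β 16, #5→P-β 2  ⇒ total 75.
Compare {P-δ}: total 95.
Compare {P-ε}: total 114.
No size-1 selection does better; minimum is 75.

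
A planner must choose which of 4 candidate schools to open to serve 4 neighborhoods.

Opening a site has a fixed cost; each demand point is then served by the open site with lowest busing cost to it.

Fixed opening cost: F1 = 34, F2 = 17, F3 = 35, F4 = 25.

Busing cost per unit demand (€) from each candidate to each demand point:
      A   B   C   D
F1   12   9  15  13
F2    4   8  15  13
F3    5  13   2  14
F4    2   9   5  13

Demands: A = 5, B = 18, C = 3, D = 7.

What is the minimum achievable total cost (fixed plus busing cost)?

302

Open {F2, F4}: assign each demand point to its cheapest open site.
  A→F4 5×2=10, B→F2 18×8=144, C→F4 3×5=15, D→F2 7×13=91
  busing cost 260, fixed 42 → total 302.
Compare {F4}: busing cost 278 + fixed 25 = 303.
Compare {F2, F3}: busing cost 261 + fixed 52 = 313.
Compare {F2}: busing cost 300 + fixed 17 = 317.
All other subsets cost ≥ 303. Minimum total cost: 302.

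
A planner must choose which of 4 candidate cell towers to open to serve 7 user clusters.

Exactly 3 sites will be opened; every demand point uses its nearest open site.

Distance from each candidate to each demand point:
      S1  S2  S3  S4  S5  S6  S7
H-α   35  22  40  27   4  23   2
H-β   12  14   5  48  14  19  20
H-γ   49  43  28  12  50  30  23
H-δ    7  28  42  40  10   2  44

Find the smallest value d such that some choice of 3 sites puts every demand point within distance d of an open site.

19

Open {H-α, H-β, H-γ}.
  Farthest demand point is S6 at distance 19 (to H-β); all others are ≤ 19.
With {H-β, H-γ, H-δ} the worst case is 20.
With {H-α, H-β, H-δ} the worst case is 27.
No size-3 selection achieves below 19.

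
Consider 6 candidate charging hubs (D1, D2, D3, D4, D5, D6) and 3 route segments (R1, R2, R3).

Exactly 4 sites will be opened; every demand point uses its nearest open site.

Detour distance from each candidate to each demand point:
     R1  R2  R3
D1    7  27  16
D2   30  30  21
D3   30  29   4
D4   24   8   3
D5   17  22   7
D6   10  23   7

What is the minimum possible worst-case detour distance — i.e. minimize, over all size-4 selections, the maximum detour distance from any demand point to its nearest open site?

Open {D1, D2, D3, D4}.
  Farthest demand point is R2 at detour distance 8 (to D4); all others are ≤ 8.
With {D1, D2, D4, D5} the worst case is 8.
With {D1, D2, D4, D6} the worst case is 8.
No size-4 selection achieves below 8.

8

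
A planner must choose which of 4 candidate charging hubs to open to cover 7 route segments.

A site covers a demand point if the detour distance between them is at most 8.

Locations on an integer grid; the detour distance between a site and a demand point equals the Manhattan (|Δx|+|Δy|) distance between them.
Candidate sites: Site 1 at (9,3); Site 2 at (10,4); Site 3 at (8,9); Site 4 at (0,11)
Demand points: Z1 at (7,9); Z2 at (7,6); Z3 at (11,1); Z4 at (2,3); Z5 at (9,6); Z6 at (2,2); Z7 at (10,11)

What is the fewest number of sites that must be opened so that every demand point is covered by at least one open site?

2

Coverage sets (demand points within 8 of each site):
  Site 1: {Z1, Z2, Z3, Z4, Z5, Z6}
  Site 2: {Z1, Z2, Z3, Z5, Z7}
  Site 3: {Z1, Z2, Z5, Z7}
  Site 4: {}
No single site covers all 7 demand points.
But {Site 1, Site 2} covers everything, so the minimum is 2.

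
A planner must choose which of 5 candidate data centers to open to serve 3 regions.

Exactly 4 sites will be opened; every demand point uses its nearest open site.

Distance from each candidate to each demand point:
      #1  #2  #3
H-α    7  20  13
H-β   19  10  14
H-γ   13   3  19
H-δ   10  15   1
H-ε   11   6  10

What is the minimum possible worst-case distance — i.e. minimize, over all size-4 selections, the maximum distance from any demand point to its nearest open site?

7

Open {H-α, H-β, H-γ, H-δ}.
  Farthest demand point is #1 at distance 7 (to H-α); all others are ≤ 7.
With {H-α, H-β, H-δ, H-ε} the worst case is 7.
With {H-α, H-γ, H-δ, H-ε} the worst case is 7.
No size-4 selection achieves below 7.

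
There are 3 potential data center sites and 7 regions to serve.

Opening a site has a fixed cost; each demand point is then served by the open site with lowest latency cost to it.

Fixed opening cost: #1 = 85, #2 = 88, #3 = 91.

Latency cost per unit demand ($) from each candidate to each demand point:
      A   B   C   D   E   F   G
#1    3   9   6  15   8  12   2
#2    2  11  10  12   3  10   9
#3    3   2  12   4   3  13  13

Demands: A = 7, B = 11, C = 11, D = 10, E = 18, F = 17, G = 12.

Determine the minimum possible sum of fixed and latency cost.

Open {#1, #3}: assign each demand point to its cheapest open site.
  A→#1 7×3=21, B→#3 11×2=22, C→#1 11×6=66, D→#3 10×4=40, E→#3 18×3=54, F→#1 17×12=204, G→#1 12×2=24
  latency cost 431, fixed 176 → total 607.
Compare {#1, #2, #3}: latency cost 390 + fixed 264 = 654.
Compare {#2, #3}: latency cost 518 + fixed 179 = 697.
Compare {#1, #2}: latency cost 547 + fixed 173 = 720.
All other subsets cost ≥ 654. Minimum total cost: 607.

607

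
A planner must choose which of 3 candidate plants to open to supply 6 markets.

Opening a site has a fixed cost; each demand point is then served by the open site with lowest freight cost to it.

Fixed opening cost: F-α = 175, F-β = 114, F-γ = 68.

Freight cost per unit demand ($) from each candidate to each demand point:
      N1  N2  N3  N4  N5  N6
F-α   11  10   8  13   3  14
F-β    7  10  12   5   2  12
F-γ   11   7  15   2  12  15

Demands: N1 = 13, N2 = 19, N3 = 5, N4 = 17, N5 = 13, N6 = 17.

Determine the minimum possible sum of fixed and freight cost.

Open {F-β, F-γ}: assign each demand point to its cheapest open site.
  N1→F-β 13×7=91, N2→F-γ 19×7=133, N3→F-β 5×12=60, N4→F-γ 17×2=34, N5→F-β 13×2=26, N6→F-β 17×12=204
  freight cost 548, fixed 182 → total 730.
Compare {F-β}: freight cost 656 + fixed 114 = 770.
Compare {F-γ}: freight cost 796 + fixed 68 = 864.
Compare {F-α, F-γ}: freight cost 627 + fixed 243 = 870.
All other subsets cost ≥ 770. Minimum total cost: 730.

730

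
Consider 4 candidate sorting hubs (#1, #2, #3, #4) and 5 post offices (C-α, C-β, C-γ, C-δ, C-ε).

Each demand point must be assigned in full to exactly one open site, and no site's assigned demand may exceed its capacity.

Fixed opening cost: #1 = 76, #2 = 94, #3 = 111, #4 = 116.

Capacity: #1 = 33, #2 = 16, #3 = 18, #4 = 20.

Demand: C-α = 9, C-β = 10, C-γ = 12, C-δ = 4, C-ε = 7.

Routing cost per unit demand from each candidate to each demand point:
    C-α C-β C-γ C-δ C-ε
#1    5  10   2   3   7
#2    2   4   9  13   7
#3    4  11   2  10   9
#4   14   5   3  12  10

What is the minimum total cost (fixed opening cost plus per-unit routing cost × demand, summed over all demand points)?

Open {#1, #2}; cheapest assignment that respects the capacities:
  #1 (cap 33, load 32): C-α, C-γ, C-δ, C-ε — cost 9×5 + 12×2 + 4×3 + 7×7 = 130
  #2 (cap 16, load 10): C-β — cost 10×4 = 40
  Shipping 170, fixed 170 → total 340.
  Any other capacity-feasible assignment to {#1, #2} ships for at least 170.
Compare {#1, #4}: its best feasible assignment gives total 372.
Compare {#1, #3}: its best feasible assignment gives total 408.
Every other set of open sites that can feasibly serve all demand totals ≥ 372 even under its best assignment. Minimum: 340.

340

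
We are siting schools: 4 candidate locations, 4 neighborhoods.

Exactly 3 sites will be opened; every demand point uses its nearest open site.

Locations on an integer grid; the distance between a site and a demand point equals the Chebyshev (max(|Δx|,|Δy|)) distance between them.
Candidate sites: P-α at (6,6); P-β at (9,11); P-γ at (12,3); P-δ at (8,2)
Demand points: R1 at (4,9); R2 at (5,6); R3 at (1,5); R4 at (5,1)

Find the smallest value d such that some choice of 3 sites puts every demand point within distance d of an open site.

5

Open {P-α, P-β, P-γ}.
  Farthest demand point is R3 at distance 5 (to P-α); all others are ≤ 5.
With {P-α, P-β, P-δ} the worst case is 5.
With {P-α, P-γ, P-δ} the worst case is 5.
No size-3 selection achieves below 5.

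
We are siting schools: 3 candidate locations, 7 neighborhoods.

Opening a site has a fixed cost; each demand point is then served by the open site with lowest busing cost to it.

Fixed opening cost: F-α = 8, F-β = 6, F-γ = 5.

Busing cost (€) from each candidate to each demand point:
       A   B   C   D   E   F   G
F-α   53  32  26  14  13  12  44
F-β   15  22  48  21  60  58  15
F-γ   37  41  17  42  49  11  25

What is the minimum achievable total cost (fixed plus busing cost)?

126

Open {F-α, F-β, F-γ}: assign each demand point to its cheapest open site.
  A→F-β 15, B→F-β 22, C→F-γ 17, D→F-α 14, E→F-α 13, F→F-γ 11, G→F-β 15
  busing cost 107, fixed 19 → total 126.
Compare {F-α, F-β}: busing cost 117 + fixed 14 = 131.
Compare {F-β, F-γ}: busing cost 150 + fixed 11 = 161.
Compare {F-α, F-γ}: busing cost 149 + fixed 13 = 162.
All other subsets cost ≥ 131. Minimum total cost: 126.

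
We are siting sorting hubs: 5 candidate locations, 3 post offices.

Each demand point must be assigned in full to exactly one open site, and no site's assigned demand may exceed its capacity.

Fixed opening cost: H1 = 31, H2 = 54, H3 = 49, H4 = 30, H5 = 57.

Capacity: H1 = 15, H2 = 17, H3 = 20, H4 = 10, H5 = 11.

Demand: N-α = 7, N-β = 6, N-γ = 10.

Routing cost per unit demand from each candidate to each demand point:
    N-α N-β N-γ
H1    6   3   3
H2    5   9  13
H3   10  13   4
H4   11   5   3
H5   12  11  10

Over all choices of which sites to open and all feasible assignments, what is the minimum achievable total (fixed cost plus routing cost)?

Open {H1, H4}; cheapest assignment that respects the capacities:
  H1 (cap 15, load 13): N-α, N-β — cost 7×6 + 6×3 = 60
  H4 (cap 10, load 10): N-γ — cost 10×3 = 30
  Shipping 90, fixed 61 → total 151.
  Any other capacity-feasible assignment to {H1, H4} ships for at least 90.
Compare {H1, H3}: its best feasible assignment gives total 180.
Compare {H1, H2, H4}: its best feasible assignment gives total 198.
Every other set of open sites that can feasibly serve all demand totals ≥ 180 even under its best assignment. Minimum: 151.

151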